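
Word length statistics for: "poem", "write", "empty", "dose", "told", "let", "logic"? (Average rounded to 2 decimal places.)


Lengths: "poem"=4, "write"=5, "empty"=5, "dose"=4, "told"=4, "let"=3, "logic"=5
Sum = 30, Count = 7
Average = 30/7 = 4.29
= avg=4.29, min=3, max=5


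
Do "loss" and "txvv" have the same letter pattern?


Pattern of "loss": [0, 1, 2, 2]
Pattern of "txvv": [0, 1, 2, 2]
Patterns match
Same pattern = Yes


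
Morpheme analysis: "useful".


Word: "useful"
Morphemes: use | -ful
Each morpheme carries meaning
= 2 morphemes


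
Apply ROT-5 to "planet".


Word: "planet"
Shift: 5
Each letter → (letter + shift) mod 26:
  'p' (15) + 5 = 20 → 'u'
  'l' (11) + 5 = 16 → 'q'
  'a' (0) + 5 = 5 → 'f'
  'n' (13) + 5 = 18 → 's'
  'e' (4) + 5 = 9 → 'j'
  't' (19) + 5 = 24 → 'y'
Result = "uqfsjy"


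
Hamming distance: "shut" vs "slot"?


Comparing character by character (same length = 4):
  Pos 0: 's' vs 's' =
  Pos 1: 'h' vs 'l' !=
  Pos 2: 'u' vs 'o' !=
  Pos 3: 't' vs 't' =
Hamming distance = 2


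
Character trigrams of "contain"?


Word: "contain" (length 7)
Number of trigrams = 7 - 3 + 1 = 5
  Position 0: "con"
  Position 1: "ont"
  Position 2: "nta"
  Position 3: "tai"
  Position 4: "ain"
Trigrams = "con", "ont", "nta", "tai", "ain"


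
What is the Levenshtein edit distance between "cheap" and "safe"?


Word 1: "cheap" (length 5)
Word 2: "safe" (length 4)
One optimal edit sequence (insert/delete/substitute each cost 1):
  1. delete 'c'  (+1)
  2. substitute 'h' -> 's'  (+1)
  3. substitute 'e' -> 'a'  (+1)
  4. substitute 'a' -> 'f'  (+1)
  5. substitute 'p' -> 'e'  (+1)
Total edit operations: 5
Edit distance = 5


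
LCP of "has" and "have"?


Word 1: "has"
Word 2: "have"
Comparing from start:
  Pos 0: 'h' == 'h'
  Pos 1: 'a' == 'a'
  Pos 2: 's' != 'v' (stop)
LCP = "ha" (length 2)


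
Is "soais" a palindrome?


Word: "soais"
Reversed: "siaos"
Forward == Backward? soais != siaos
Palindrome = No


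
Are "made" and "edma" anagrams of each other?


Word 1: "made" → sorted: adem
Word 2: "edma" → sorted: adem
Same letters? adem == adem
Anagram = Yes


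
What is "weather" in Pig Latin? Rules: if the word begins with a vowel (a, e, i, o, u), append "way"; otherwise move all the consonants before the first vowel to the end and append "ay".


Word: "weather"
Starts with consonant(s) → move to end, add 'ay'
Consonant cluster: "w"
Pig Latin = "eatherway"


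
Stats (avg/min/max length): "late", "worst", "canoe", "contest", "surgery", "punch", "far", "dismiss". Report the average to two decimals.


Lengths: "late"=4, "worst"=5, "canoe"=5, "contest"=7, "surgery"=7, "punch"=5, "far"=3, "dismiss"=7
Sum = 43, Count = 8
Average = 43/8 = 5.38
= avg=5.38, min=3, max=7


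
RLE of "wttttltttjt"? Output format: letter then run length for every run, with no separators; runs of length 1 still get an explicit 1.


String: "wttttltttjt"
Scanning for consecutive runs:
  'w' x 1
  't' x 4
  'l' x 1
  't' x 3
  'j' x 1
  't' x 1
RLE = "w1t4l1t3j1t1"


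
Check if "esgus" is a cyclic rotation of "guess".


Word: "guess", Candidate: "esgus"
Method: check if candidate is substring of word+word
"guessguess" contains "esgus"? No
Is rotation = No


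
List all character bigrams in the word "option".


Word: "option" (length 6)
Number of bigrams = 6 - 2 + 1 = 5
  Position 0: "op"
  Position 1: "pt"
  Position 2: "ti"
  Position 3: "io"
  Position 4: "on"
Bigrams = "op", "pt", "ti", "io", "on"


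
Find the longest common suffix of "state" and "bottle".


Word 1: "state"
Word 2: "bottle"
Comparing from end:
  Pos -1: 'e' == 'e'
  Pos -2: 't' != 'l' (stop)
LCS = "e" (length 1)


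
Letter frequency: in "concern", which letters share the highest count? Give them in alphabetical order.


Word: "concern"
Letter counts:
  'c': 2
  'e': 1
  'n': 2
  'o': 1
  'r': 1
Maximum count = 2
Most frequent = 'c', 'n' (2 times each)


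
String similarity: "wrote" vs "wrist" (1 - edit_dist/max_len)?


Word 1: "wrote" (length 5)
Word 2: "wrist" (length 5)
One optimal edit sequence:
  1. keep 'w'
  2. keep 'r'
  3. substitute 'o' -> 'i'  (+1)
  4. substitute 't' -> 's'  (+1)
  5. substitute 'e' -> 't'  (+1)
Edit distance = 3
Max length = max(5, 5) = 5
Similarity = 1 - 3/5
= 0.4000


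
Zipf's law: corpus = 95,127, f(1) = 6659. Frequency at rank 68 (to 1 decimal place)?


Zipf's law: f(r) = f(1) / r
f(1) = 6659
f(68) = 6659 / 68
= 97.9 occurrences


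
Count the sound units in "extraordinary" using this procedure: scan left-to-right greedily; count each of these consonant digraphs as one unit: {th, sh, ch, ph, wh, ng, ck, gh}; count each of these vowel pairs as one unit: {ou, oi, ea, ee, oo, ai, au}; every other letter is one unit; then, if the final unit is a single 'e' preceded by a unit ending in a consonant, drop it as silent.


Word: "extraordinary" (13 letters)
Left-to-right scan:
  (1) 'e' (letter)
  (2) 'x' (letter)
  (3) 't' (letter)
  (4) 'r' (letter)
  (5) 'a' (letter)
  (6) 'o' (letter)
  (7) 'r' (letter)
  (8) 'd' (letter)
  (9) 'i' (letter)
  (10) 'n' (letter)
  (11) 'a' (letter)
  (12) 'r' (letter)
  (13) 'y' (letter)
Units from scan: 13
Sound units = 13 units


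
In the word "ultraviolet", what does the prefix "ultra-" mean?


Prefix: ultra-
Example: ultraviolet (ultra- + violet)
Meaning = beyond


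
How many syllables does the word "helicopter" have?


Word: "helicopter"
Syllable breakdown: hel | i | cop | ter
Counting: 4 parts
= 4 syllables


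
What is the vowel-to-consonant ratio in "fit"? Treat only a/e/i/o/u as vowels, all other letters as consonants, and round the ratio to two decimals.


Word: "fit"
Vowels (a,e,i,o,u): 1
Consonants: 2
Ratio = 1/2
= 0.50


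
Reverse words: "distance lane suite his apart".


Original: "distance lane suite his apart"
Words (1..n): distance | lane | suite | his | apart
Reversed (n..1): apart | his | suite | lane | distance
Result = "apart his suite lane distance"


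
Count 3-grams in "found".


Word: "found" (length 5)
Number of 3-grams = length - 3 + 1 = 5 - 3 + 1
= 3


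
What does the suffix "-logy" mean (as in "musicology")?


Suffix: -logy
As in: musicology -> music + -logy, with a spelling change
Meaning = study of


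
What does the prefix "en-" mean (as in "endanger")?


Prefix: en-
Example: endanger = en- + danger
Meaning = cause to / put into


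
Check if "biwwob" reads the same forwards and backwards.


Word: "biwwob"
Reversed: "bowwib"
Forward == Backward? biwwob != bowwib
Palindrome = No


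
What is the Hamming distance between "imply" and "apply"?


Comparing character by character (same length = 5):
  Pos 0: 'i' vs 'a' !=
  Pos 1: 'm' vs 'p' !=
  Pos 2: 'p' vs 'p' =
  Pos 3: 'l' vs 'l' =
  Pos 4: 'y' vs 'y' =
Hamming distance = 2


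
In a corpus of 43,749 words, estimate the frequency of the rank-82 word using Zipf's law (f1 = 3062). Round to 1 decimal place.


Zipf's law: f(r) = f(1) / r
f(1) = 3062
f(82) = 3062 / 82
= 37.3 occurrences


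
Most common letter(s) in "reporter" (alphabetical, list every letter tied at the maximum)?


Word: "reporter"
Letter counts:
  'e': 2
  'o': 1
  'p': 1
  'r': 3
  't': 1
Maximum count = 3
Most frequent = 'r' (3 times each)


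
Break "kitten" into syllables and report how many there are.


Word: "kitten"
Syllable breakdown: kit-ten
Counting: 2 parts
= 2 syllables


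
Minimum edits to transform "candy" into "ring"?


Word 1: "candy" (length 5)
Word 2: "ring" (length 4)
One optimal edit sequence (insert/delete/substitute each cost 1):
  1. substitute 'c' -> 'r'  (+1)
  2. substitute 'a' -> 'i'  (+1)
  3. keep 'n'
  4. delete 'd'  (+1)
  5. substitute 'y' -> 'g'  (+1)
Total edit operations: 4
Edit distance = 4


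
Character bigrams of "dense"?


Word: "dense" (length 5)
Number of bigrams = 5 - 2 + 1 = 4
  Position 0: "de"
  Position 1: "en"
  Position 2: "ns"
  Position 3: "se"
Bigrams = "de", "en", "ns", "se"


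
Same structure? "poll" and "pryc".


Pattern of "poll": [0, 1, 2, 2]
Pattern of "pryc": [0, 1, 2, 3]
Patterns do not match
Same pattern = No


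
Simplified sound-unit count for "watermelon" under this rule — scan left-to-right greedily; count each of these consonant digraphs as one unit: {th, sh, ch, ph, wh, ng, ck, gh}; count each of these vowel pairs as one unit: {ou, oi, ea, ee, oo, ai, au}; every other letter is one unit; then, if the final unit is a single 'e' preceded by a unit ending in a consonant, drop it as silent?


Word: "watermelon" (10 letters)
Left-to-right scan:
  1. 'w' (letter)
  2. 'a' (letter)
  3. 't' (letter)
  4. 'e' (letter)
  5. 'r' (letter)
  6. 'm' (letter)
  7. 'e' (letter)
  8. 'l' (letter)
  9. 'o' (letter)
  10. 'n' (letter)
Units from scan: 10
Sound units = 10 units


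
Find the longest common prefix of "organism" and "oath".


Word 1: "organism"
Word 2: "oath"
Comparing from start:
  Pos 0: 'o' == 'o'
  Pos 1: 'r' != 'a' (stop)
LCP = "o" (length 1)


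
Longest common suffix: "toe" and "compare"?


Word 1: "toe"
Word 2: "compare"
Comparing from end:
  Pos -1: 'e' == 'e'
  Pos -2: 'o' != 'r' (stop)
LCS = "e" (length 1)


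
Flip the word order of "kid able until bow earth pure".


Original: "kid able until bow earth pure"
Words (1..n): kid | able | until | bow | earth | pure
Reversed (n..1): pure | earth | bow | until | able | kid
Result = "pure earth bow until able kid"


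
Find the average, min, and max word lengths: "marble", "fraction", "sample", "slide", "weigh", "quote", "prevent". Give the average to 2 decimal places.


Lengths: "marble"=6, "fraction"=8, "sample"=6, "slide"=5, "weigh"=5, "quote"=5, "prevent"=7
Sum = 42, Count = 7
Average = 42/7 = 6.00
= avg=6.00, min=5, max=8


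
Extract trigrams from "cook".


Word: "cook" (length 4)
Number of trigrams = 4 - 3 + 1 = 2
  Position 0: "coo"
  Position 1: "ook"
Trigrams = "coo", "ook"


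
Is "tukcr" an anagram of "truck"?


Word 1: "truck" → sorted: ckrtu
Word 2: "tukcr" → sorted: ckrtu
Same letters? ckrtu == ckrtu
Anagram = Yes


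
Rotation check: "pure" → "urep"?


Word: "pure", Candidate: "urep"
Method: check if candidate is substring of word+word
"purepure" contains "urep"? Yes
Is rotation = Yes


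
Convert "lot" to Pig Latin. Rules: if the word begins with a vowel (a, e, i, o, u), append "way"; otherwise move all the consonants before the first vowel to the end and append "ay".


Word: "lot"
Starts with consonant(s) → move to end, add 'ay'
Consonant cluster: "l"
Pig Latin = "otlay"


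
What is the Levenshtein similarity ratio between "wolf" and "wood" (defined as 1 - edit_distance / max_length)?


Word 1: "wolf" (length 4)
Word 2: "wood" (length 4)
One optimal edit sequence:
  1. keep 'w'
  2. keep 'o'
  3. substitute 'l' -> 'o'  (+1)
  4. substitute 'f' -> 'd'  (+1)
Edit distance = 2
Max length = max(4, 4) = 4
Similarity = 1 - 2/4
= 0.5000


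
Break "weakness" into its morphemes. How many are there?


Word: "weakness"
Morphemes: weak + -ness
Each morpheme carries meaning
= 2 morphemes


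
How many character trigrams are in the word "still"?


Word: "still" (length 5)
Number of 3-grams = length - 3 + 1 = 5 - 3 + 1
= 3


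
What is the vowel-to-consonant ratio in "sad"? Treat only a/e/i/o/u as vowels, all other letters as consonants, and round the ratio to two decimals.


Word: "sad"
Vowels (a,e,i,o,u): 1
Consonants: 2
Ratio = 1/2
= 0.50


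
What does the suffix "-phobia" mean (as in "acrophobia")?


Suffix: -phobia
As in: acrophobia -> acro- + -phobia
Meaning = fear of


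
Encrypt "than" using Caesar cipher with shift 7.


Word: "than"
Shift: 7
Each letter → (letter + shift) mod 26:
  't' (19) + 7 = 0 → 'a'
  'h' (7) + 7 = 14 → 'o'
  'a' (0) + 7 = 7 → 'h'
  'n' (13) + 7 = 20 → 'u'
Result = "aohu"


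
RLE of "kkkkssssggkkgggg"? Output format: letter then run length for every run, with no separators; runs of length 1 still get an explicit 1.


String: "kkkkssssggkkgggg"
Scanning for consecutive runs:
  'k' x 4
  's' x 4
  'g' x 2
  'k' x 2
  'g' x 4
RLE = "k4s4g2k2g4"


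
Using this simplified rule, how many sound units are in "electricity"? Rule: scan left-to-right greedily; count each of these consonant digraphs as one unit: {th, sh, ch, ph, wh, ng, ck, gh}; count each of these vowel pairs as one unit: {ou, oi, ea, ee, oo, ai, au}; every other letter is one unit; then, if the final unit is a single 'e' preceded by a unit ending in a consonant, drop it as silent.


Word: "electricity" (11 letters)
Left-to-right scan:
  (1) 'e' (letter)
  (2) 'l' (letter)
  (3) 'e' (letter)
  (4) 'c' (letter)
  (5) 't' (letter)
  (6) 'r' (letter)
  (7) 'i' (letter)
  (8) 'c' (letter)
  (9) 'i' (letter)
  (10) 't' (letter)
  (11) 'y' (letter)
Units from scan: 11
Sound units = 11 units


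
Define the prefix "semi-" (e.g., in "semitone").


Prefix: semi-
As in: semitone -> semi- + tone
Meaning = half


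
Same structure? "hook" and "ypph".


Pattern of "hook": [0, 1, 1, 2]
Pattern of "ypph": [0, 1, 1, 2]
Patterns match
Same pattern = Yes


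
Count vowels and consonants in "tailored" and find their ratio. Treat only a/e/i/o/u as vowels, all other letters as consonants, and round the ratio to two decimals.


Word: "tailored"
Vowels (a,e,i,o,u): 4
Consonants: 4
Ratio = 4/4
= 1.00


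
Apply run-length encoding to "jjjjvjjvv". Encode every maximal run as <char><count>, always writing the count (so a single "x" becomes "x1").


String: "jjjjvjjvv"
Scanning for consecutive runs:
  'j' x 4
  'v' x 1
  'j' x 2
  'v' x 2
RLE = "j4v1j2v2"


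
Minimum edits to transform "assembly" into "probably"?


Word 1: "assembly" (length 8)
Word 2: "probably" (length 8)
One optimal edit sequence (insert/delete/substitute each cost 1):
  1. substitute 'a' -> 'p'  (+1)
  2. substitute 's' -> 'r'  (+1)
  3. substitute 's' -> 'o'  (+1)
  4. substitute 'e' -> 'b'  (+1)
  5. substitute 'm' -> 'a'  (+1)
  6. keep 'b'
  7. keep 'l'
  8. keep 'y'
Total edit operations: 5
Edit distance = 5


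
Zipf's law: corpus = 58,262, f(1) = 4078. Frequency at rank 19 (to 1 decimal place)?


Zipf's law: f(r) = f(1) / r
f(1) = 4078
f(19) = 4078 / 19
= 214.6 occurrences


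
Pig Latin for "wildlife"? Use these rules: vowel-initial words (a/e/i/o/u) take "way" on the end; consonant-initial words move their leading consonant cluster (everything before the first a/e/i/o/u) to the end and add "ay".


Word: "wildlife"
Starts with consonant(s) → move to end, add 'ay'
Consonant cluster: "w"
Pig Latin = "ildlifeway"


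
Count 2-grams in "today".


Word: "today" (length 5)
Number of 2-grams = length - 2 + 1 = 5 - 2 + 1
= 4


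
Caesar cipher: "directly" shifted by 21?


Word: "directly"
Shift: 21
Each letter → (letter + shift) mod 26:
  'd' (3) + 21 = 24 → 'y'
  'i' (8) + 21 = 3 → 'd'
  'r' (17) + 21 = 12 → 'm'
  'e' (4) + 21 = 25 → 'z'
  'c' (2) + 21 = 23 → 'x'
  't' (19) + 21 = 14 → 'o'
  'l' (11) + 21 = 6 → 'g'
  'y' (24) + 21 = 19 → 't'
Result = "ydmzxogt"


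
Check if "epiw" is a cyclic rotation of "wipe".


Word: "wipe", Candidate: "epiw"
Method: check if candidate is substring of word+word
"wipewipe" contains "epiw"? No
Is rotation = No


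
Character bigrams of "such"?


Word: "such" (length 4)
Number of bigrams = 4 - 2 + 1 = 3
  Position 0: "su"
  Position 1: "uc"
  Position 2: "ch"
Bigrams = "su", "uc", "ch"


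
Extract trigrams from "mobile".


Word: "mobile" (length 6)
Number of trigrams = 6 - 3 + 1 = 4
  Position 0: "mob"
  Position 1: "obi"
  Position 2: "bil"
  Position 3: "ile"
Trigrams = "mob", "obi", "bil", "ile"


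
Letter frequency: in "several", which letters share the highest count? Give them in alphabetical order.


Word: "several"
Letter counts:
  'a': 1
  'e': 2
  'l': 1
  'r': 1
  's': 1
  'v': 1
Maximum count = 2
Most frequent = 'e' (2 times each)


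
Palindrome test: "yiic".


Word: "yiic"
Reversed: "ciiy"
Forward == Backward? yiic != ciiy
Palindrome = No


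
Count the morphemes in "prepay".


Word: "prepay"
Morphemes: pre- | pay
Each morpheme carries meaning
= 2 morphemes


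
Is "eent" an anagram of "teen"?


Word 1: "teen" → sorted: eent
Word 2: "eent" → sorted: eent
Same letters? eent == eent
Anagram = Yes


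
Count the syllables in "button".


Word: "button"
Syllable breakdown: but · ton
Counting: 2 parts
= 2 syllables


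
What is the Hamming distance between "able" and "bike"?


Comparing character by character (same length = 4):
  Pos 0: 'a' vs 'b' !=
  Pos 1: 'b' vs 'i' !=
  Pos 2: 'l' vs 'k' !=
  Pos 3: 'e' vs 'e' =
Hamming distance = 3


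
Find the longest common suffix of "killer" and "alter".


Word 1: "killer"
Word 2: "alter"
Comparing from end:
  Pos -1: 'r' == 'r'
  Pos -2: 'e' == 'e'
  Pos -3: 'l' != 't' (stop)
LCS = "er" (length 2)


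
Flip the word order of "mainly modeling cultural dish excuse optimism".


Original: "mainly modeling cultural dish excuse optimism"
Words (1..n): mainly | modeling | cultural | dish | excuse | optimism
Reversed (n..1): optimism | excuse | dish | cultural | modeling | mainly
Result = "optimism excuse dish cultural modeling mainly"


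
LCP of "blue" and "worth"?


Word 1: "blue"
Word 2: "worth"
Comparing from start:
  Pos 0: 'b' != 'w' (stop)
LCP = "" (length 0)


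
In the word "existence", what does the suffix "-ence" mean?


Suffix: -ence
As in: existence -> exist + -ence
Meaning = state of


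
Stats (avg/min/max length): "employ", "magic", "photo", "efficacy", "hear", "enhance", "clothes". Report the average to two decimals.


Lengths: "employ"=6, "magic"=5, "photo"=5, "efficacy"=8, "hear"=4, "enhance"=7, "clothes"=7
Sum = 42, Count = 7
Average = 42/7 = 6.00
= avg=6.00, min=4, max=8


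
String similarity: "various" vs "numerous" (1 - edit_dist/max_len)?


Word 1: "various" (length 7)
Word 2: "numerous" (length 8)
One optimal edit sequence:
  1. insert 'n'  (+1)
  2. substitute 'v' -> 'u'  (+1)
  3. substitute 'a' -> 'm'  (+1)
  4. substitute 'r' -> 'e'  (+1)
  5. substitute 'i' -> 'r'  (+1)
  6. keep 'o'
  7. keep 'u'
  8. keep 's'
Edit distance = 5
Max length = max(7, 8) = 8
Similarity = 1 - 5/8
= 0.3750


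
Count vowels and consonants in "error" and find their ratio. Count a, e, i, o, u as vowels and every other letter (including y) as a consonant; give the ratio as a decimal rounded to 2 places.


Word: "error"
Vowels (a,e,i,o,u): 2
Consonants: 3
Ratio = 2/3
= 0.67


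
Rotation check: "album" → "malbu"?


Word: "album", Candidate: "malbu"
Method: check if candidate is substring of word+word
"albumalbum" contains "malbu"? Yes
Is rotation = Yes


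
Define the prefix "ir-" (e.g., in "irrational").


Prefix: ir-
Example: irrational (ir- + rational)
Meaning = not


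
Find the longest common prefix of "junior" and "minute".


Word 1: "junior"
Word 2: "minute"
Comparing from start:
  Pos 0: 'j' != 'm' (stop)
LCP = "" (length 0)


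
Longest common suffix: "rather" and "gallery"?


Word 1: "rather"
Word 2: "gallery"
Comparing from end:
  Pos -1: 'r' != 'y' (stop)
LCS = "" (length 0)


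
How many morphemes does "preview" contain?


Word: "preview"
Morphemes: pre- + view
Each morpheme carries meaning
= 2 morphemes


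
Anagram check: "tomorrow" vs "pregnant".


Word 1: "tomorrow" → sorted: mooorrtw
Word 2: "pregnant" → sorted: aegnnprt
Same letters? mooorrtw != aegnnprt
Anagram = No


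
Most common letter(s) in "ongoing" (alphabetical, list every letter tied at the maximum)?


Word: "ongoing"
Letter counts:
  'g': 2
  'i': 1
  'n': 2
  'o': 2
Maximum count = 2
Most frequent = 'g', 'n', 'o' (2 times each)


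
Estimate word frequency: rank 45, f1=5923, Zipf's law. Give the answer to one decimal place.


Zipf's law: f(r) = f(1) / r
f(1) = 5923
f(45) = 5923 / 45
= 131.6 occurrences


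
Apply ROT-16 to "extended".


Word: "extended"
Shift: 16
Each letter → (letter + shift) mod 26:
  'e' (4) + 16 = 20 → 'u'
  'x' (23) + 16 = 13 → 'n'
  't' (19) + 16 = 9 → 'j'
  'e' (4) + 16 = 20 → 'u'
  'n' (13) + 16 = 3 → 'd'
  'd' (3) + 16 = 19 → 't'
  'e' (4) + 16 = 20 → 'u'
  'd' (3) + 16 = 19 → 't'
Result = "unjudtut"


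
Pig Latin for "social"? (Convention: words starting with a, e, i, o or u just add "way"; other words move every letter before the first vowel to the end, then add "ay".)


Word: "social"
Starts with consonant(s) → move to end, add 'ay'
Consonant cluster: "s"
Pig Latin = "ocialsay"


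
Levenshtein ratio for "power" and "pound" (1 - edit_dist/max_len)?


Word 1: "power" (length 5)
Word 2: "pound" (length 5)
One optimal edit sequence:
  1. keep 'p'
  2. keep 'o'
  3. substitute 'w' -> 'u'  (+1)
  4. substitute 'e' -> 'n'  (+1)
  5. substitute 'r' -> 'd'  (+1)
Edit distance = 3
Max length = max(5, 5) = 5
Similarity = 1 - 3/5
= 0.4000


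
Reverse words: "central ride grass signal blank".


Original: "central ride grass signal blank"
Words (1..n): central | ride | grass | signal | blank
Reversed (n..1): blank | signal | grass | ride | central
Result = "blank signal grass ride central"


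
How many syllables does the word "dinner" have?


Word: "dinner"
Syllable breakdown: din · ner
Counting: 2 parts
= 2 syllables


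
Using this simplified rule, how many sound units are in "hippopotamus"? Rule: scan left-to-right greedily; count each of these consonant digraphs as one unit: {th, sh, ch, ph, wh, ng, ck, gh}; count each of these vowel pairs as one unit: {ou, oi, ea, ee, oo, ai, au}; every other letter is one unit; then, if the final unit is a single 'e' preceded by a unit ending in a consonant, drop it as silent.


Word: "hippopotamus" (12 letters)
Left-to-right scan:
  1. 'h' (letter)
  2. 'i' (letter)
  3. 'p' (letter)
  4. 'p' (letter)
  5. 'o' (letter)
  6. 'p' (letter)
  7. 'o' (letter)
  8. 't' (letter)
  9. 'a' (letter)
  10. 'm' (letter)
  11. 'u' (letter)
  12. 's' (letter)
Units from scan: 12
Sound units = 12 units


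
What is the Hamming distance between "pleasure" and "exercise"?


Comparing character by character (same length = 8):
  Pos 0: 'p' vs 'e' !=
  Pos 1: 'l' vs 'x' !=
  Pos 2: 'e' vs 'e' =
  Pos 3: 'a' vs 'r' !=
  Pos 4: 's' vs 'c' !=
  Pos 5: 'u' vs 'i' !=
  Pos 6: 'r' vs 's' !=
  Pos 7: 'e' vs 'e' =
Hamming distance = 6


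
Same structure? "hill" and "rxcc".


Pattern of "hill": [0, 1, 2, 2]
Pattern of "rxcc": [0, 1, 2, 2]
Patterns match
Same pattern = Yes


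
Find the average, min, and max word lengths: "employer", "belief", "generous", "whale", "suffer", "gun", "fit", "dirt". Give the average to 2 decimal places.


Lengths: "employer"=8, "belief"=6, "generous"=8, "whale"=5, "suffer"=6, "gun"=3, "fit"=3, "dirt"=4
Sum = 43, Count = 8
Average = 43/8 = 5.38
= avg=5.38, min=3, max=8


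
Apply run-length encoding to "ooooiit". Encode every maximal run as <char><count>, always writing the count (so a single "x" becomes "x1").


String: "ooooiit"
Scanning for consecutive runs:
  'o' x 4
  'i' x 2
  't' x 1
RLE = "o4i2t1"


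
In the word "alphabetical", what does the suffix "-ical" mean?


Suffix: -ical
Example: alphabetical = alphabet + -ical
Meaning = relating to


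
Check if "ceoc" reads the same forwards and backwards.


Word: "ceoc"
Reversed: "coec"
Forward == Backward? ceoc != coec
Palindrome = No


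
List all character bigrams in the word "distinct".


Word: "distinct" (length 8)
Number of bigrams = 8 - 2 + 1 = 7
  Position 0: "di"
  Position 1: "is"
  Position 2: "st"
  Position 3: "ti"
  Position 4: "in"
  Position 5: "nc"
  Position 6: "ct"
Bigrams = "di", "is", "st", "ti", "in", "nc", "ct"


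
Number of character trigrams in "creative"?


Word: "creative" (length 8)
Number of 3-grams = length - 3 + 1 = 8 - 3 + 1
= 6


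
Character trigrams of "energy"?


Word: "energy" (length 6)
Number of trigrams = 6 - 3 + 1 = 4
  Position 0: "ene"
  Position 1: "ner"
  Position 2: "erg"
  Position 3: "rgy"
Trigrams = "ene", "ner", "erg", "rgy"


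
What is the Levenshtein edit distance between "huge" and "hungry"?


Word 1: "huge" (length 4)
Word 2: "hungry" (length 6)
One optimal edit sequence (insert/delete/substitute each cost 1):
  1. keep 'h'
  2. keep 'u'
  3. insert 'n'  (+1)
  4. keep 'g'
  5. insert 'r'  (+1)
  6. substitute 'e' -> 'y'  (+1)
Total edit operations: 3
Edit distance = 3


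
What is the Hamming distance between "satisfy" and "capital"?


Comparing character by character (same length = 7):
  Pos 0: 's' vs 'c' !=
  Pos 1: 'a' vs 'a' =
  Pos 2: 't' vs 'p' !=
  Pos 3: 'i' vs 'i' =
  Pos 4: 's' vs 't' !=
  Pos 5: 'f' vs 'a' !=
  Pos 6: 'y' vs 'l' !=
Hamming distance = 5


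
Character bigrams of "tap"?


Word: "tap" (length 3)
Number of bigrams = 3 - 2 + 1 = 2
  Position 0: "ta"
  Position 1: "ap"
Bigrams = "ta", "ap"


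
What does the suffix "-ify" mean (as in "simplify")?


Suffix: -ify
Example: simplify (simple + -ify, with a spelling change)
Meaning = to make


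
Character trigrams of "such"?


Word: "such" (length 4)
Number of trigrams = 4 - 3 + 1 = 2
  Position 0: "suc"
  Position 1: "uch"
Trigrams = "suc", "uch"


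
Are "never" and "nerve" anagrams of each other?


Word 1: "never" → sorted: eenrv
Word 2: "nerve" → sorted: eenrv
Same letters? eenrv == eenrv
Anagram = Yes


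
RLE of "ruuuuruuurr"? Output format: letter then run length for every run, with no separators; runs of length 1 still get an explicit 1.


String: "ruuuuruuurr"
Scanning for consecutive runs:
  'r' x 1
  'u' x 4
  'r' x 1
  'u' x 3
  'r' x 2
RLE = "r1u4r1u3r2"


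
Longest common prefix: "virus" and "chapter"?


Word 1: "virus"
Word 2: "chapter"
Comparing from start:
  Pos 0: 'v' != 'c' (stop)
LCP = "" (length 0)


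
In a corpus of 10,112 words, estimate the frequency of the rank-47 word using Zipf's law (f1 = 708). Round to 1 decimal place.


Zipf's law: f(r) = f(1) / r
f(1) = 708
f(47) = 708 / 47
= 15.1 occurrences


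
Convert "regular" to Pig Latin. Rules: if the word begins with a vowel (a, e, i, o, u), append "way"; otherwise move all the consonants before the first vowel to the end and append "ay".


Word: "regular"
Starts with consonant(s) → move to end, add 'ay'
Consonant cluster: "r"
Pig Latin = "egularray"


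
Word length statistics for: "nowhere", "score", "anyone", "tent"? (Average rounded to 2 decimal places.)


Lengths: "nowhere"=7, "score"=5, "anyone"=6, "tent"=4
Sum = 22, Count = 4
Average = 22/4 = 5.50
= avg=5.50, min=4, max=7


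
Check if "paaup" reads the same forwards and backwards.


Word: "paaup"
Reversed: "puaap"
Forward == Backward? paaup != puaap
Palindrome = No


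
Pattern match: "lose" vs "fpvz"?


Pattern of "lose": [0, 1, 2, 3]
Pattern of "fpvz": [0, 1, 2, 3]
Patterns match
Same pattern = Yes


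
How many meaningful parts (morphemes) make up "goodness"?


Word: "goodness"
Morphemes: good | -ness
Each morpheme carries meaning
= 2 morphemes


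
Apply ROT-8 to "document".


Word: "document"
Shift: 8
Each letter → (letter + shift) mod 26:
  'd' (3) + 8 = 11 → 'l'
  'o' (14) + 8 = 22 → 'w'
  'c' (2) + 8 = 10 → 'k'
  'u' (20) + 8 = 2 → 'c'
  'm' (12) + 8 = 20 → 'u'
  'e' (4) + 8 = 12 → 'm'
  'n' (13) + 8 = 21 → 'v'
  't' (19) + 8 = 1 → 'b'
Result = "lwkcumvb"


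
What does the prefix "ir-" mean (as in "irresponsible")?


Prefix: ir-
Example: irresponsible = ir- + responsible
Meaning = not


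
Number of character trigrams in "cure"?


Word: "cure" (length 4)
Number of 3-grams = length - 3 + 1 = 4 - 3 + 1
= 2


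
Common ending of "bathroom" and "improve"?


Word 1: "bathroom"
Word 2: "improve"
Comparing from end:
  Pos -1: 'm' != 'e' (stop)
LCS = "" (length 0)


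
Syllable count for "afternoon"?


Word: "afternoon"
Syllable breakdown: af | ter | noon
Counting: 3 parts
= 3 syllables


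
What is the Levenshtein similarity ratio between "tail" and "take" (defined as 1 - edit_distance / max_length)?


Word 1: "tail" (length 4)
Word 2: "take" (length 4)
One optimal edit sequence:
  1. keep 't'
  2. keep 'a'
  3. substitute 'i' -> 'k'  (+1)
  4. substitute 'l' -> 'e'  (+1)
Edit distance = 2
Max length = max(4, 4) = 4
Similarity = 1 - 2/4
= 0.5000


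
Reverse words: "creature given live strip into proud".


Original: "creature given live strip into proud"
Words (1..n): creature | given | live | strip | into | proud
Reversed (n..1): proud | into | strip | live | given | creature
Result = "proud into strip live given creature"


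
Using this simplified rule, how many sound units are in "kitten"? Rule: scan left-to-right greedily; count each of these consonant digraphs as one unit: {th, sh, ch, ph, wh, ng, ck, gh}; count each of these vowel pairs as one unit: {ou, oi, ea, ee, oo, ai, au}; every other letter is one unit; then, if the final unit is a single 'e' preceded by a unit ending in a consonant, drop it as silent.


Word: "kitten" (6 letters)
Left-to-right scan:
  (1) 'k' (letter)
  (2) 'i' (letter)
  (3) 't' (letter)
  (4) 't' (letter)
  (5) 'e' (letter)
  (6) 'n' (letter)
Units from scan: 6
Sound units = 6 units


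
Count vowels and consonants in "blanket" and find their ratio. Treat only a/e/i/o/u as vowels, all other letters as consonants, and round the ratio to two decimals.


Word: "blanket"
Vowels (a,e,i,o,u): 2
Consonants: 5
Ratio = 2/5
= 0.40


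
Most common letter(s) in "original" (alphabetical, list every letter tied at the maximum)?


Word: "original"
Letter counts:
  'a': 1
  'g': 1
  'i': 2
  'l': 1
  'n': 1
  'o': 1
  'r': 1
Maximum count = 2
Most frequent = 'i' (2 times each)


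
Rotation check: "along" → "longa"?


Word: "along", Candidate: "longa"
Method: check if candidate is substring of word+word
"alongalong" contains "longa"? Yes
Is rotation = Yes


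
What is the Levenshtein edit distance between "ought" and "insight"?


Word 1: "ought" (length 5)
Word 2: "insight" (length 7)
One optimal edit sequence (insert/delete/substitute each cost 1):
  1. insert 'i'  (+1)
  2. insert 'n'  (+1)
  3. substitute 'o' -> 's'  (+1)
  4. substitute 'u' -> 'i'  (+1)
  5. keep 'g'
  6. keep 'h'
  7. keep 't'
Total edit operations: 4
Edit distance = 4


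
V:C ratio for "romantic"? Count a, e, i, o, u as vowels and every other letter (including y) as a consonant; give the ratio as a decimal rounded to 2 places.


Word: "romantic"
Vowels (a,e,i,o,u): 3
Consonants: 5
Ratio = 3/5
= 0.60


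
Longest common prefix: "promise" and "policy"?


Word 1: "promise"
Word 2: "policy"
Comparing from start:
  Pos 0: 'p' == 'p'
  Pos 1: 'r' != 'o' (stop)
LCP = "p" (length 1)


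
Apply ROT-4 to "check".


Word: "check"
Shift: 4
Each letter → (letter + shift) mod 26:
  'c' (2) + 4 = 6 → 'g'
  'h' (7) + 4 = 11 → 'l'
  'e' (4) + 4 = 8 → 'i'
  'c' (2) + 4 = 6 → 'g'
  'k' (10) + 4 = 14 → 'o'
Result = "gligo"


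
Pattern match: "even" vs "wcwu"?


Pattern of "even": [0, 1, 0, 2]
Pattern of "wcwu": [0, 1, 0, 2]
Patterns match
Same pattern = Yes


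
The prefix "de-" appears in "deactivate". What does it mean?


Prefix: de-
Example: deactivate (de- + activate)
Meaning = remove / reverse


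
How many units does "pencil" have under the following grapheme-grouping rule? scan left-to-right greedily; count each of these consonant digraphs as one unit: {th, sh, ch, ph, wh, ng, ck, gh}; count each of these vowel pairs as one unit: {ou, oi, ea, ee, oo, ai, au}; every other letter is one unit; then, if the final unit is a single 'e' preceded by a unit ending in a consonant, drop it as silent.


Word: "pencil" (6 letters)
Left-to-right scan:
  1. 'p' (letter)
  2. 'e' (letter)
  3. 'n' (letter)
  4. 'c' (letter)
  5. 'i' (letter)
  6. 'l' (letter)
Units from scan: 6
Sound units = 6 units


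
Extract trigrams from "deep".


Word: "deep" (length 4)
Number of trigrams = 4 - 3 + 1 = 2
  Position 0: "dee"
  Position 1: "eep"
Trigrams = "dee", "eep"


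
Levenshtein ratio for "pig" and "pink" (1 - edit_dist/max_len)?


Word 1: "pig" (length 3)
Word 2: "pink" (length 4)
One optimal edit sequence:
  1. keep 'p'
  2. keep 'i'
  3. insert 'n'  (+1)
  4. substitute 'g' -> 'k'  (+1)
Edit distance = 2
Max length = max(3, 4) = 4
Similarity = 1 - 2/4
= 0.5000


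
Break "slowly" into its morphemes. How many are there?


Word: "slowly"
Morphemes: slow | -ly
Each morpheme carries meaning
= 2 morphemes


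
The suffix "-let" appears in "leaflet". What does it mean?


Suffix: -let
Example: leaflet (leaf + -let)
Meaning = small


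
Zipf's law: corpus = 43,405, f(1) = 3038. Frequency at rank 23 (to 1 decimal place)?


Zipf's law: f(r) = f(1) / r
f(1) = 3038
f(23) = 3038 / 23
= 132.1 occurrences


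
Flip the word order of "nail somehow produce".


Original: "nail somehow produce"
Words (1..n): nail | somehow | produce
Reversed (n..1): produce | somehow | nail
Result = "produce somehow nail"


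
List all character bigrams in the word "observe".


Word: "observe" (length 7)
Number of bigrams = 7 - 2 + 1 = 6
  Position 0: "ob"
  Position 1: "bs"
  Position 2: "se"
  Position 3: "er"
  Position 4: "rv"
  Position 5: "ve"
Bigrams = "ob", "bs", "se", "er", "rv", "ve"


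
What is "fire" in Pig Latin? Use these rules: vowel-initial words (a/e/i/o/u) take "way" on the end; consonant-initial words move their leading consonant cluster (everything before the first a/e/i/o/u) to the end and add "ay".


Word: "fire"
Starts with consonant(s) → move to end, add 'ay'
Consonant cluster: "f"
Pig Latin = "irefay"


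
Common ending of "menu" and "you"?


Word 1: "menu"
Word 2: "you"
Comparing from end:
  Pos -1: 'u' == 'u'
  Pos -2: 'n' != 'o' (stop)
LCS = "u" (length 1)


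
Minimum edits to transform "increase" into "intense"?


Word 1: "increase" (length 8)
Word 2: "intense" (length 7)
One optimal edit sequence (insert/delete/substitute each cost 1):
  1. keep 'i'
  2. keep 'n'
  3. delete 'c'  (+1)
  4. substitute 'r' -> 't'  (+1)
  5. keep 'e'
  6. substitute 'a' -> 'n'  (+1)
  7. keep 's'
  8. keep 'e'
Total edit operations: 3
Edit distance = 3


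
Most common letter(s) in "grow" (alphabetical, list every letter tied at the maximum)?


Word: "grow"
Letter counts:
  'g': 1
  'o': 1
  'r': 1
  'w': 1
Maximum count = 1
Most frequent = 'g', 'o', 'r', 'w' (1 time each)


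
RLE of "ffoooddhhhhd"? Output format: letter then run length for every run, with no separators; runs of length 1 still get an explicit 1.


String: "ffoooddhhhhd"
Scanning for consecutive runs:
  'f' x 2
  'o' x 3
  'd' x 2
  'h' x 4
  'd' x 1
RLE = "f2o3d2h4d1"


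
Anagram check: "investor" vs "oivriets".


Word 1: "investor" → sorted: einorstv
Word 2: "oivriets" → sorted: eiiorstv
Same letters? einorstv != eiiorstv
Anagram = No


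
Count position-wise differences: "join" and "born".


Comparing character by character (same length = 4):
  Pos 0: 'j' vs 'b' !=
  Pos 1: 'o' vs 'o' =
  Pos 2: 'i' vs 'r' !=
  Pos 3: 'n' vs 'n' =
Hamming distance = 2


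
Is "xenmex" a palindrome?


Word: "xenmex"
Reversed: "xemnex"
Forward == Backward? xenmex != xemnex
Palindrome = No


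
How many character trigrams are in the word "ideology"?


Word: "ideology" (length 8)
Number of 3-grams = length - 3 + 1 = 8 - 3 + 1
= 6


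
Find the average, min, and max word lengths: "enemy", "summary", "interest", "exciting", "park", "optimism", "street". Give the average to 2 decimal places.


Lengths: "enemy"=5, "summary"=7, "interest"=8, "exciting"=8, "park"=4, "optimism"=8, "street"=6
Sum = 46, Count = 7
Average = 46/7 = 6.57
= avg=6.57, min=4, max=8


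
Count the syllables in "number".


Word: "number"
Syllable breakdown: num | ber
Counting: 2 parts
= 2 syllables


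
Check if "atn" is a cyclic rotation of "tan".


Word: "tan", Candidate: "atn"
Method: check if candidate is substring of word+word
"tantan" contains "atn"? No
Is rotation = No


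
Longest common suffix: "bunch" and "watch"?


Word 1: "bunch"
Word 2: "watch"
Comparing from end:
  Pos -1: 'h' == 'h'
  Pos -2: 'c' == 'c'
  Pos -3: 'n' != 't' (stop)
LCS = "ch" (length 2)


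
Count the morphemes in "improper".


Word: "improper"
Morphemes: im- | proper
Each morpheme carries meaning
= 2 morphemes


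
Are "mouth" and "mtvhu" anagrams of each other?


Word 1: "mouth" → sorted: hmotu
Word 2: "mtvhu" → sorted: hmtuv
Same letters? hmotu != hmtuv
Anagram = No


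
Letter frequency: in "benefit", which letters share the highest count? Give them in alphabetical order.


Word: "benefit"
Letter counts:
  'b': 1
  'e': 2
  'f': 1
  'i': 1
  'n': 1
  't': 1
Maximum count = 2
Most frequent = 'e' (2 times each)


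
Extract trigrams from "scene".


Word: "scene" (length 5)
Number of trigrams = 5 - 3 + 1 = 3
  Position 0: "sce"
  Position 1: "cen"
  Position 2: "ene"
Trigrams = "sce", "cen", "ene"


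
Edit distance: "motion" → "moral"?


Word 1: "motion" (length 6)
Word 2: "moral" (length 5)
One optimal edit sequence (insert/delete/substitute each cost 1):
  1. keep 'm'
  2. keep 'o'
  3. delete 't'  (+1)
  4. substitute 'i' -> 'r'  (+1)
  5. substitute 'o' -> 'a'  (+1)
  6. substitute 'n' -> 'l'  (+1)
Total edit operations: 4
Edit distance = 4


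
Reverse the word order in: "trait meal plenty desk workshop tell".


Original: "trait meal plenty desk workshop tell"
Words (1..n): trait | meal | plenty | desk | workshop | tell
Reversed (n..1): tell | workshop | desk | plenty | meal | trait
Result = "tell workshop desk plenty meal trait"


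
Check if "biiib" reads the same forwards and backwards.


Word: "biiib"
Reversed: "biiib"
Forward == Backward? biiib == biiib
Palindrome = Yes


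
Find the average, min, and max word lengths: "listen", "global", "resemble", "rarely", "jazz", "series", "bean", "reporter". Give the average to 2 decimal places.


Lengths: "listen"=6, "global"=6, "resemble"=8, "rarely"=6, "jazz"=4, "series"=6, "bean"=4, "reporter"=8
Sum = 48, Count = 8
Average = 48/8 = 6.00
= avg=6.00, min=4, max=8


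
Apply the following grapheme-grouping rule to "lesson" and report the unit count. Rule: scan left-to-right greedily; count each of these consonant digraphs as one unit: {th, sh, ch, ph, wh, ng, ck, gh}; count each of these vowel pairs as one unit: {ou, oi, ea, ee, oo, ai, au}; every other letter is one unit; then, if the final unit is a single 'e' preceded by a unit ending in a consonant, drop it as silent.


Word: "lesson" (6 letters)
Left-to-right scan:
  [1] 'l' (letter)
  [2] 'e' (letter)
  [3] 's' (letter)
  [4] 's' (letter)
  [5] 'o' (letter)
  [6] 'n' (letter)
Units from scan: 6
Sound units = 6 units


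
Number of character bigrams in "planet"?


Word: "planet" (length 6)
Number of 2-grams = length - 2 + 1 = 6 - 2 + 1
= 5


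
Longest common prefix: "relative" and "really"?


Word 1: "relative"
Word 2: "really"
Comparing from start:
  Pos 0: 'r' == 'r'
  Pos 1: 'e' == 'e'
  Pos 2: 'l' != 'a' (stop)
LCP = "re" (length 2)


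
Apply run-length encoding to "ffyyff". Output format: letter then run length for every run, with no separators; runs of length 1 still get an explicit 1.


String: "ffyyff"
Scanning for consecutive runs:
  'f' x 2
  'y' x 2
  'f' x 2
RLE = "f2y2f2"


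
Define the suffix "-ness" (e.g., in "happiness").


Suffix: -ness
As in: happiness -> happy + -ness, with a spelling change
Meaning = state of being


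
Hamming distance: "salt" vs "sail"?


Comparing character by character (same length = 4):
  Pos 0: 's' vs 's' =
  Pos 1: 'a' vs 'a' =
  Pos 2: 'l' vs 'i' !=
  Pos 3: 't' vs 'l' !=
Hamming distance = 2
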